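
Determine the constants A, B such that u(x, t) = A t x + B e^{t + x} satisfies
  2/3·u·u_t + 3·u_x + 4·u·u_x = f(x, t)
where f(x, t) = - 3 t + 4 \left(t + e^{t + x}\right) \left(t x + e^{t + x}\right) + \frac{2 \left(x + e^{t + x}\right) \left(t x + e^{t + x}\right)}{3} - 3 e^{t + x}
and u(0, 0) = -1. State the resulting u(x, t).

Substitute the ansatz u = A t x + B e^{t + x} into the left-hand side.
Derivatives of the ansatz:
  u_t = A x + B e^{t} e^{x}
  u_x = A t + B e^{t} e^{x}
Term by term:
  2/3·u·u_t = \frac{2 A^{2} t x^{2}}{3} + \frac{2 A B t x e^{t} e^{x}}{3} + \frac{2 A B x e^{t} e^{x}}{3} + \frac{2 B^{2} e^{2 t} e^{2 x}}{3}
  3·u_x = 3 A t + 3 B e^{t} e^{x}
  4·u·u_x = 4 A^{2} t^{2} x + 4 A B t x e^{t} e^{x} + 4 A B t e^{t} e^{x} + 4 B^{2} e^{2 t} e^{2 x}
So the left-hand side equals
  4 A^{2} t^{2} x + \frac{2 A^{2} t x^{2}}{3} + \frac{14 A B t x e^{t} e^{x}}{3} + 4 A B t e^{t} e^{x} + \frac{2 A B x e^{t} e^{x}}{3} + 3 A t + \frac{14 B^{2} e^{2 t} e^{2 x}}{3} + 3 B e^{t} e^{x}
This must equal f(x, t) identically; expanded, f = 4 t^{2} x + \frac{2 t x^{2}}{3} + \frac{14 t x e^{t} e^{x}}{3} + 4 t e^{t} e^{x} - 3 t + \frac{2 x e^{t} e^{x}}{3} + \frac{14 e^{2 t} e^{2 x}}{3} - 3 e^{t} e^{x}.
Matching coefficients of the independent functions:
  [t]:  3 A = -3
  [t x^{2}]:  \frac{2 A^{2}}{3} = \frac{2}{3}
  [t^{2} x]:  4 A^{2} = 4
  [e^{t} e^{x}]:  3 B = -3
  [e^{2 t} e^{2 x}]:  \frac{14 B^{2}}{3} = \frac{14}{3}
  [t e^{t} e^{x}]:  4 A B = 4
  [x e^{t} e^{x}]:  \frac{2 A B}{3} = \frac{2}{3}
  [t x e^{t} e^{x}]:  \frac{14 A B}{3} = \frac{14}{3}
Solving: A = -1, B = -1.
Check against the point condition:
  u(0, 0) = -1  ⟹  B = -1  ✓
Hence u(x, t) = - t x - e^{t + x}.

Answer: u(x, t) = - t x - e^{t + x}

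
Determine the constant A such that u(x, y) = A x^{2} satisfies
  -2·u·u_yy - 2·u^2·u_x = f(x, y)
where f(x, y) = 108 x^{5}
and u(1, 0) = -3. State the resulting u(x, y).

Substitute the ansatz u = A x^{2} into the left-hand side.
Derivatives of the ansatz:
  u_yy = 0
  u_x = 2 A x
Term by term:
  -2·u·u_yy = 0
  -2·u^2·u_x = - 4 A^{3} x^{5}
So the left-hand side equals
  - 4 A^{3} x^{5}
This must equal f(x, y) = 108 x^{5} identically.
Matching coefficients of the independent functions:
  [x^{5}]:  - 4 A^{3} = 108
Solving: A = -3.
Check against the point condition:
  u(1, 0) = -3  ⟹  A = -3  ✓
Hence u(x, y) = - 3 x^{2}.

Answer: u(x, y) = - 3 x^{2}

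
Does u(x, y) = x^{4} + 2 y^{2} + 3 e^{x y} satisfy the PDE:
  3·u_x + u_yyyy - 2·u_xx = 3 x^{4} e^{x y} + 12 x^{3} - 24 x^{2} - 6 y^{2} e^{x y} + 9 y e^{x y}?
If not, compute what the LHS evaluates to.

Evaluate each term of the left-hand side for u = x^{4} + 2 y^{2} + 3 e^{x y}.
Derivatives:
  u_x = 4 x^{3} + 3 y e^{x y}
  u_yyyy = 3 x^{4} e^{x y}
  u_xx = 12 x^{2} + 3 y^{2} e^{x y}
Terms:
  3·u_x = 12 x^{3} + 9 y e^{x y}
  u_yyyy = 3 x^{4} e^{x y}
  -2·u_xx = - 24 x^{2} - 6 y^{2} e^{x y}
Sum: LHS = 3 x^{4} e^{x y} + 12 x^{3} - 24 x^{2} - 6 y^{2} e^{x y} + 9 y e^{x y}
This is exactly the given right-hand side, so u is a solution.

Answer: Yes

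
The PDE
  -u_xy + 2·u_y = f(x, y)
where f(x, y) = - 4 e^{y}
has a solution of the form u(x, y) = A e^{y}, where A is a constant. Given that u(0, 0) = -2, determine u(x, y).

Substitute the ansatz u = A e^{y} into the left-hand side.
Derivatives of the ansatz:
  u_xy = 0
  u_y = A e^{y}
Term by term:
  -u_xy = 0
  2·u_y = 2 A e^{y}
So the left-hand side equals
  2 A e^{y}
This must equal f(x, y) = - 4 e^{y} identically.
Matching coefficients of the independent functions:
  [e^{y}]:  2 A = -4
Solving: A = -2.
Check against the point condition:
  u(0, 0) = -2  ⟹  A = -2  ✓
Hence u(x, y) = - 2 e^{y}.

Answer: u(x, y) = - 2 e^{y}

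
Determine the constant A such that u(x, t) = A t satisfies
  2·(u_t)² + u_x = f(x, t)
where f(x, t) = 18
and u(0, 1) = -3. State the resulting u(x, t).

Substitute the ansatz u = A t into the left-hand side.
Derivatives of the ansatz:
  u_t = A
  u_x = 0
Term by term:
  2·(u_t)² = 2 A^{2}
  u_x = 0
So the left-hand side equals
  2 A^{2}
This must equal f(x, t) = 18 identically.
Matching coefficients of the independent functions:
  [constant term]:  2 A^{2} = 18
These equations allow (A) = (-3) or (3).
Impose the point condition(s):
  u(0, 1) = -3  ⟹  A = -3
Only A = -3 satisfies everything.
Hence u(x, t) = - 3 t.

Answer: u(x, t) = - 3 t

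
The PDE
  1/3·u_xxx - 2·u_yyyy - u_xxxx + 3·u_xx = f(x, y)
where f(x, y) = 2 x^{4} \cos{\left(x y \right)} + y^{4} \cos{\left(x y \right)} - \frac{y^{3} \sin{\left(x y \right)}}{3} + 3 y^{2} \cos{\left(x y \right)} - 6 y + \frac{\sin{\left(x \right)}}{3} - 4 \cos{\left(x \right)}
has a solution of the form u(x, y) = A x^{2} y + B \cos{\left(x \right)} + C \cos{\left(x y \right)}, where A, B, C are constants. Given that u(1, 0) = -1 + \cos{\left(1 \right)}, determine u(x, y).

Answer: u(x, y) = - x^{2} y + \cos{\left(x \right)} - \cos{\left(x y \right)}

Derivation:
Substitute the ansatz u = A x^{2} y + B \cos{\left(x \right)} + C \cos{\left(x y \right)} into the left-hand side.
Derivatives of the ansatz:
  u_xxx = B \sin{\left(x \right)} + C y^{3} \sin{\left(x y \right)}
  u_yyyy = C x^{4} \cos{\left(x y \right)}
  u_xxxx = B \cos{\left(x \right)} + C y^{4} \cos{\left(x y \right)}
  u_xx = 2 A y - B \cos{\left(x \right)} - C y^{2} \cos{\left(x y \right)}
Term by term:
  1/3·u_xxx = \frac{B \sin{\left(x \right)}}{3} + \frac{C y^{3} \sin{\left(x y \right)}}{3}
  -2·u_yyyy = - 2 C x^{4} \cos{\left(x y \right)}
  -u_xxxx = - B \cos{\left(x \right)} - C y^{4} \cos{\left(x y \right)}
  3·u_xx = 6 A y - 3 B \cos{\left(x \right)} - 3 C y^{2} \cos{\left(x y \right)}
So the left-hand side equals
  6 A y + \frac{B \sin{\left(x \right)}}{3} - 4 B \cos{\left(x \right)} - 2 C x^{4} \cos{\left(x y \right)} - C y^{4} \cos{\left(x y \right)} + \frac{C y^{3} \sin{\left(x y \right)}}{3} - 3 C y^{2} \cos{\left(x y \right)}
This must equal f(x, y) = 2 x^{4} \cos{\left(x y \right)} + y^{4} \cos{\left(x y \right)} - \frac{y^{3} \sin{\left(x y \right)}}{3} + 3 y^{2} \cos{\left(x y \right)} - 6 y + \frac{\sin{\left(x \right)}}{3} - 4 \cos{\left(x \right)} identically.
Matching coefficients of the independent functions:
  [y]:  6 A = -6
  [x^{4} \cos{\left(x y \right)}]:  - 2 C = 2
  [y^{2} \cos{\left(x y \right)}]:  - 3 C = 3
  [y^{3} \sin{\left(x y \right)}]:  \frac{C}{3} = - \frac{1}{3}
  [y^{4} \cos{\left(x y \right)}]:  - C = 1
  [\sin{\left(x \right)}]:  \frac{B}{3} = \frac{1}{3}
  [\cos{\left(x \right)}]:  - 4 B = -4
Solving: A = -1, B = 1, C = -1.
Check against the point condition:
  u(1, 0) = -1 + \cos{\left(1 \right)}  ⟹  B \cos{\left(1 \right)} + C = -1 + \cos{\left(1 \right)}  ✓
Hence u(x, y) = - x^{2} y + \cos{\left(x \right)} - \cos{\left(x y \right)}.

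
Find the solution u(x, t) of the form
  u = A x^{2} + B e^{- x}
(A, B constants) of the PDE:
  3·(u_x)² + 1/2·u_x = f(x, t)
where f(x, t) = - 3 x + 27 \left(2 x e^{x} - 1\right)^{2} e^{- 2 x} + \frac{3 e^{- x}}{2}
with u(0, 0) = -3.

Substitute the ansatz u = A x^{2} + B e^{- x} into the left-hand side.
Derivatives of the ansatz:
  u_x = 2 A x - B e^{- x}
Term by term:
  3·(u_x)² = 12 A^{2} x^{2} - 12 A B x e^{- x} + 3 B^{2} e^{- 2 x}
  1/2·u_x = A x - \frac{B e^{- x}}{2}
So the left-hand side equals
  12 A^{2} x^{2} - 12 A B x e^{- x} + A x + 3 B^{2} e^{- 2 x} - \frac{B e^{- x}}{2}
This must equal f(x, t) identically; expanded, f = 108 x^{2} - 3 x - 108 x e^{- x} + \frac{3 e^{- x}}{2} + 27 e^{- 2 x}.
Matching coefficients of the independent functions:
  [x]:  A = -3
  [x^{2}]:  12 A^{2} = 108
  [x e^{- x}]:  - 12 A B = -108
  [e^{- 2 x}]:  3 B^{2} = 27
  [e^{- x}]:  - \frac{B}{2} = \frac{3}{2}
Solving: A = -3, B = -3.
Check against the point condition:
  u(0, 0) = -3  ⟹  B = -3  ✓
Hence u(x, t) = - 3 x^{2} - 3 e^{- x}.

Answer: u(x, t) = - 3 x^{2} - 3 e^{- x}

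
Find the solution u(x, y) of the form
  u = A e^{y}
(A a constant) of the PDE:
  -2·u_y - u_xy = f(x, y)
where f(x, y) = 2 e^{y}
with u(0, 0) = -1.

Substitute the ansatz u = A e^{y} into the left-hand side.
Derivatives of the ansatz:
  u_y = A e^{y}
  u_xy = 0
Term by term:
  -2·u_y = - 2 A e^{y}
  -u_xy = 0
So the left-hand side equals
  - 2 A e^{y}
This must equal f(x, y) = 2 e^{y} identically.
Matching coefficients of the independent functions:
  [e^{y}]:  - 2 A = 2
Solving: A = -1.
Check against the point condition:
  u(0, 0) = -1  ⟹  A = -1  ✓
Hence u(x, y) = - e^{y}.

Answer: u(x, y) = - e^{y}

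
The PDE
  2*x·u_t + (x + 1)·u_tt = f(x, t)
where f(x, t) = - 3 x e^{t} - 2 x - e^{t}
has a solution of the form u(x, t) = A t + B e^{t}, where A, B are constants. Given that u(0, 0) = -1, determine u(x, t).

Substitute the ansatz u = A t + B e^{t} into the left-hand side.
Derivatives of the ansatz:
  u_t = A + B e^{t}
  u_tt = B e^{t}
Term by term:
  2*x·u_t = 2 A x + 2 B x e^{t}
  (x + 1)·u_tt = B x e^{t} + B e^{t}
So the left-hand side equals
  2 A x + 3 B x e^{t} + B e^{t}
This must equal f(x, t) = - 3 x e^{t} - 2 x - e^{t} identically.
Matching coefficients of the independent functions:
  [x]:  2 A = -2
  [x e^{t}]:  3 B = -3
  [e^{t}]:  B = -1
Solving: A = -1, B = -1.
Check against the point condition:
  u(0, 0) = -1  ⟹  B = -1  ✓
Hence u(x, t) = - t - e^{t}.

Answer: u(x, t) = - t - e^{t}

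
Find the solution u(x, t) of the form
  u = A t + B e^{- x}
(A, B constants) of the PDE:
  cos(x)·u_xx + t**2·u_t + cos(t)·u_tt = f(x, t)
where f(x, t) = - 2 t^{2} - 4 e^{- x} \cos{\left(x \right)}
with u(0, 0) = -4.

Substitute the ansatz u = A t + B e^{- x} into the left-hand side.
Derivatives of the ansatz:
  u_xx = B e^{- x}
  u_t = A
  u_tt = 0
Term by term:
  cos(x)·u_xx = B e^{- x} \cos{\left(x \right)}
  t**2·u_t = A t^{2}
  cos(t)·u_tt = 0
So the left-hand side equals
  A t^{2} + B e^{- x} \cos{\left(x \right)}
This must equal f(x, t) = - 2 t^{2} - 4 e^{- x} \cos{\left(x \right)} identically.
Matching coefficients of the independent functions:
  [t^{2}]:  A = -2
  [e^{- x} \cos{\left(x \right)}]:  B = -4
Solving: A = -2, B = -4.
Check against the point condition:
  u(0, 0) = -4  ⟹  B = -4  ✓
Hence u(x, t) = - 2 t - 4 e^{- x}.

Answer: u(x, t) = - 2 t - 4 e^{- x}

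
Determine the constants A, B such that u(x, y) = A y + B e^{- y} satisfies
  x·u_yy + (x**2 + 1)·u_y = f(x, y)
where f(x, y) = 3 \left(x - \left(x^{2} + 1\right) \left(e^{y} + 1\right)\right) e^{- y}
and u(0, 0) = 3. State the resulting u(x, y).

Answer: u(x, y) = - 3 y + 3 e^{- y}

Derivation:
Substitute the ansatz u = A y + B e^{- y} into the left-hand side.
Derivatives of the ansatz:
  u_yy = B e^{- y}
  u_y = A - B e^{- y}
Term by term:
  x·u_yy = B x e^{- y}
  (x**2 + 1)·u_y = A x^{2} + A - B x^{2} e^{- y} - B e^{- y}
So the left-hand side equals
  A x^{2} + A - B x^{2} e^{- y} + B x e^{- y} - B e^{- y}
This must equal f(x, y) identically; expanded, f = - 3 x^{2} - 3 x^{2} e^{- y} + 3 x e^{- y} - 3 - 3 e^{- y}.
Matching coefficients of the independent functions:
  [constant term, x^{2}]:  A = -3
  [x e^{- y}]:  B = 3
  [x^{2} e^{- y}, e^{- y}]:  - B = -3
Solving: A = -3, B = 3.
Check against the point condition:
  u(0, 0) = 3  ⟹  B = 3  ✓
Hence u(x, y) = - 3 y + 3 e^{- y}.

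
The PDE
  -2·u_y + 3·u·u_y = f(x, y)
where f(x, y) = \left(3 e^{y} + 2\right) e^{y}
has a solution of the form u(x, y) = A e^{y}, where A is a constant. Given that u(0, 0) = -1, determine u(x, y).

Substitute the ansatz u = A e^{y} into the left-hand side.
Derivatives of the ansatz:
  u_y = A e^{y}
Term by term:
  -2·u_y = - 2 A e^{y}
  3·u·u_y = 3 A^{2} e^{2 y}
So the left-hand side equals
  3 A^{2} e^{2 y} - 2 A e^{y}
This must equal f(x, y) = \left(3 e^{y} + 2\right) e^{y} identically.
Matching coefficients of the independent functions:
  [e^{y}]:  - 2 A = 2
  [e^{2 y}]:  3 A^{2} = 3
Solving: A = -1.
Check against the point condition:
  u(0, 0) = -1  ⟹  A = -1  ✓
Hence u(x, y) = - e^{y}.

Answer: u(x, y) = - e^{y}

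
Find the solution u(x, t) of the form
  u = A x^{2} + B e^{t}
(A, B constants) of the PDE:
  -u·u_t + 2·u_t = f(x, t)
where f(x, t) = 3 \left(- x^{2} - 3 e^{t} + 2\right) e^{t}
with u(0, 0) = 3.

Substitute the ansatz u = A x^{2} + B e^{t} into the left-hand side.
Derivatives of the ansatz:
  u_t = B e^{t}
Term by term:
  -u·u_t = - A B x^{2} e^{t} - B^{2} e^{2 t}
  2·u_t = 2 B e^{t}
So the left-hand side equals
  - A B x^{2} e^{t} - B^{2} e^{2 t} + 2 B e^{t}
This must equal f(x, t) identically; expanded, f = - 3 x^{2} e^{t} - 9 e^{2 t} + 6 e^{t}.
Matching coefficients of the independent functions:
  [x^{2} e^{t}]:  - A B = -3
  [e^{t}]:  2 B = 6
  [e^{2 t}]:  - B^{2} = -9
Solving: A = 1, B = 3.
Check against the point condition:
  u(0, 0) = 3  ⟹  B = 3  ✓
Hence u(x, t) = x^{2} + 3 e^{t}.

Answer: u(x, t) = x^{2} + 3 e^{t}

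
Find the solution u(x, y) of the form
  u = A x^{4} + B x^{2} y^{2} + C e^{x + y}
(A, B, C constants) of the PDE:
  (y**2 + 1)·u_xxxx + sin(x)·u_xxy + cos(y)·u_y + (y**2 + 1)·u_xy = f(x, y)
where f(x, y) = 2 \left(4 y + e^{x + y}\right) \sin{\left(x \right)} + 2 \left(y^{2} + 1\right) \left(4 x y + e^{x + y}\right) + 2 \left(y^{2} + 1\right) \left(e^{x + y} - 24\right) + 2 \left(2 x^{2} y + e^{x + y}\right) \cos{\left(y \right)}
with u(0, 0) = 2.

Substitute the ansatz u = A x^{4} + B x^{2} y^{2} + C e^{x + y} into the left-hand side.
Derivatives of the ansatz:
  u_xxxx = 24 A + C e^{x} e^{y}
  u_xxy = 4 B y + C e^{x} e^{y}
  u_y = 2 B x^{2} y + C e^{x} e^{y}
  u_xy = 4 B x y + C e^{x} e^{y}
Term by term:
  (y**2 + 1)·u_xxxx = 24 A y^{2} + 24 A + C y^{2} e^{x} e^{y} + C e^{x} e^{y}
  sin(x)·u_xxy = 4 B y \sin{\left(x \right)} + C e^{x} e^{y} \sin{\left(x \right)}
  cos(y)·u_y = 2 B x^{2} y \cos{\left(y \right)} + C e^{x} e^{y} \cos{\left(y \right)}
  (y**2 + 1)·u_xy = 4 B x y^{3} + 4 B x y + C y^{2} e^{x} e^{y} + C e^{x} e^{y}
So the left-hand side equals
  24 A y^{2} + 24 A + 2 B x^{2} y \cos{\left(y \right)} + 4 B x y^{3} + 4 B x y + 4 B y \sin{\left(x \right)} + 2 C y^{2} e^{x} e^{y} + C e^{x} e^{y} \sin{\left(x \right)} + C e^{x} e^{y} \cos{\left(y \right)} + 2 C e^{x} e^{y}
This must equal f(x, y) identically; expanded, f = 4 x^{2} y \cos{\left(y \right)} + 8 x y^{3} + 8 x y + 4 y^{2} e^{x} e^{y} - 48 y^{2} + 8 y \sin{\left(x \right)} + 2 e^{x} e^{y} \sin{\left(x \right)} + 2 e^{x} e^{y} \cos{\left(y \right)} + 4 e^{x} e^{y} - 48.
Matching coefficients of the independent functions:
  [constant term, y^{2}]:  24 A = -48
  [x y, x y^{3}, y \sin{\left(x \right)}]:  4 B = 8
  [e^{x} e^{y}, y^{2} e^{x} e^{y}]:  2 C = 4
  [x^{2} y \cos{\left(y \right)}]:  2 B = 4
  [e^{x} e^{y} \sin{\left(x \right)}, e^{x} e^{y} \cos{\left(y \right)}]:  C = 2
Solving: A = -2, B = 2, C = 2.
Check against the point condition:
  u(0, 0) = 2  ⟹  C = 2  ✓
Hence u(x, y) = - 2 x^{4} + 2 x^{2} y^{2} + 2 e^{x + y}.

Answer: u(x, y) = - 2 x^{4} + 2 x^{2} y^{2} + 2 e^{x + y}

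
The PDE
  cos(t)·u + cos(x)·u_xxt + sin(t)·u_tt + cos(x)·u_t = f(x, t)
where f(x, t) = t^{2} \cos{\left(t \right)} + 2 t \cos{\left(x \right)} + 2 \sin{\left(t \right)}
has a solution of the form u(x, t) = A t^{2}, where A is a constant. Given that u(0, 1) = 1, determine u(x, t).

Substitute the ansatz u = A t^{2} into the left-hand side.
Derivatives of the ansatz:
  u_xxt = 0
  u_tt = 2 A
  u_t = 2 A t
Term by term:
  cos(t)·u = A t^{2} \cos{\left(t \right)}
  cos(x)·u_xxt = 0
  sin(t)·u_tt = 2 A \sin{\left(t \right)}
  cos(x)·u_t = 2 A t \cos{\left(x \right)}
So the left-hand side equals
  A t^{2} \cos{\left(t \right)} + 2 A t \cos{\left(x \right)} + 2 A \sin{\left(t \right)}
This must equal f(x, t) = t^{2} \cos{\left(t \right)} + 2 t \cos{\left(x \right)} + 2 \sin{\left(t \right)} identically.
Matching coefficients of the independent functions:
  [t \cos{\left(x \right)}, \sin{\left(t \right)}]:  2 A = 2
  [t^{2} \cos{\left(t \right)}]:  A = 1
Solving: A = 1.
Check against the point condition:
  u(0, 1) = 1  ⟹  A = 1  ✓
Hence u(x, t) = t^{2}.

Answer: u(x, t) = t^{2}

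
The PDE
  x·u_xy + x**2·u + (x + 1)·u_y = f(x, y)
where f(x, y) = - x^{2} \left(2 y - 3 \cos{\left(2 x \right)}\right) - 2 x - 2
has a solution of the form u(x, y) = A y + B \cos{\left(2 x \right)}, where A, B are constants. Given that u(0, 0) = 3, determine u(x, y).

Substitute the ansatz u = A y + B \cos{\left(2 x \right)} into the left-hand side.
Derivatives of the ansatz:
  u_xy = 0
  u_y = A
Term by term:
  x·u_xy = 0
  x**2·u = A x^{2} y + B x^{2} \cos{\left(2 x \right)}
  (x + 1)·u_y = A x + A
So the left-hand side equals
  A x^{2} y + A x + A + B x^{2} \cos{\left(2 x \right)}
This must equal f(x, y) identically; expanded, f = - 2 x^{2} y + 3 x^{2} \cos{\left(2 x \right)} - 2 x - 2.
Matching coefficients of the independent functions:
  [constant term, x, x^{2} y]:  A = -2
  [x^{2} \cos{\left(2 x \right)}]:  B = 3
Solving: A = -2, B = 3.
Check against the point condition:
  u(0, 0) = 3  ⟹  B = 3  ✓
Hence u(x, y) = - 2 y + 3 \cos{\left(2 x \right)}.

Answer: u(x, y) = - 2 y + 3 \cos{\left(2 x \right)}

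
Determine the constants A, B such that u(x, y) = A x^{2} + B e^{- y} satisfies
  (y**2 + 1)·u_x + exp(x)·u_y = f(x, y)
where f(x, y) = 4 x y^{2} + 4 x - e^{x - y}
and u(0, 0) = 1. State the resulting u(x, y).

Substitute the ansatz u = A x^{2} + B e^{- y} into the left-hand side.
Derivatives of the ansatz:
  u_x = 2 A x
  u_y = - B e^{- y}
Term by term:
  (y**2 + 1)·u_x = 2 A x y^{2} + 2 A x
  exp(x)·u_y = - B e^{x} e^{- y}
So the left-hand side equals
  2 A x y^{2} + 2 A x - B e^{x} e^{- y}
This must equal f(x, y) identically; expanded, f = 4 x y^{2} + 4 x - e^{x} e^{- y}.
Matching coefficients of the independent functions:
  [x, x y^{2}]:  2 A = 4
  [e^{x} e^{- y}]:  - B = -1
Solving: A = 2, B = 1.
Check against the point condition:
  u(0, 0) = 1  ⟹  B = 1  ✓
Hence u(x, y) = 2 x^{2} + e^{- y}.

Answer: u(x, y) = 2 x^{2} + e^{- y}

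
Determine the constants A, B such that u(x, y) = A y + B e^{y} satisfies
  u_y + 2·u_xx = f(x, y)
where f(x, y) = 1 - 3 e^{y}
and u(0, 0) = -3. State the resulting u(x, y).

Substitute the ansatz u = A y + B e^{y} into the left-hand side.
Derivatives of the ansatz:
  u_y = A + B e^{y}
  u_xx = 0
Term by term:
  u_y = A + B e^{y}
  2·u_xx = 0
So the left-hand side equals
  A + B e^{y}
This must equal f(x, y) = 1 - 3 e^{y} identically.
Matching coefficients of the independent functions:
  [constant term]:  A = 1
  [e^{y}]:  B = -3
Solving: A = 1, B = -3.
Check against the point condition:
  u(0, 0) = -3  ⟹  B = -3  ✓
Hence u(x, y) = y - 3 e^{y}.

Answer: u(x, y) = y - 3 e^{y}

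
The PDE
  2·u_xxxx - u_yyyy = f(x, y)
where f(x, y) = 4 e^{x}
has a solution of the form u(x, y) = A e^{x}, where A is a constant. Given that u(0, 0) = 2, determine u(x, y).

Substitute the ansatz u = A e^{x} into the left-hand side.
Derivatives of the ansatz:
  u_xxxx = A e^{x}
  u_yyyy = 0
Term by term:
  2·u_xxxx = 2 A e^{x}
  -u_yyyy = 0
So the left-hand side equals
  2 A e^{x}
This must equal f(x, y) = 4 e^{x} identically.
Matching coefficients of the independent functions:
  [e^{x}]:  2 A = 4
Solving: A = 2.
Check against the point condition:
  u(0, 0) = 2  ⟹  A = 2  ✓
Hence u(x, y) = 2 e^{x}.

Answer: u(x, y) = 2 e^{x}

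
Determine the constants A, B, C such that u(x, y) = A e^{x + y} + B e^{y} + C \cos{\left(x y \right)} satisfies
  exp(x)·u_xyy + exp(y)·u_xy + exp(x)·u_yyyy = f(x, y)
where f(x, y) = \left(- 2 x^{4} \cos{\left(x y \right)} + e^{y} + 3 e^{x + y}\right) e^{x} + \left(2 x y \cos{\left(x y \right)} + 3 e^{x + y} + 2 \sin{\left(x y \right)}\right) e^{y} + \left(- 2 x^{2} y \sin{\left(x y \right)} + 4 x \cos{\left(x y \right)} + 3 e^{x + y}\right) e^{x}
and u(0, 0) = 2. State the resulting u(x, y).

Substitute the ansatz u = A e^{x + y} + B e^{y} + C \cos{\left(x y \right)} into the left-hand side.
Derivatives of the ansatz:
  u_xyy = A e^{x} e^{y} + C x^{2} y \sin{\left(x y \right)} - 2 C x \cos{\left(x y \right)}
  u_xy = A e^{x} e^{y} - C x y \cos{\left(x y \right)} - C \sin{\left(x y \right)}
  u_yyyy = A e^{x} e^{y} + B e^{y} + C x^{4} \cos{\left(x y \right)}
Term by term:
  exp(x)·u_xyy = A e^{2 x} e^{y} + C x^{2} y e^{x} \sin{\left(x y \right)} - 2 C x e^{x} \cos{\left(x y \right)}
  exp(y)·u_xy = A e^{x} e^{2 y} - C x y e^{y} \cos{\left(x y \right)} - C e^{y} \sin{\left(x y \right)}
  exp(x)·u_yyyy = A e^{2 x} e^{y} + B e^{x} e^{y} + C x^{4} e^{x} \cos{\left(x y \right)}
So the left-hand side equals
  2 A e^{2 x} e^{y} + A e^{x} e^{2 y} + B e^{x} e^{y} + C x^{4} e^{x} \cos{\left(x y \right)} + C x^{2} y e^{x} \sin{\left(x y \right)} - C x y e^{y} \cos{\left(x y \right)} - 2 C x e^{x} \cos{\left(x y \right)} - C e^{y} \sin{\left(x y \right)}
This must equal f(x, y) identically; expanded, f = - 2 x^{4} e^{x} \cos{\left(x y \right)} - 2 x^{2} y e^{x} \sin{\left(x y \right)} + 2 x y e^{y} \cos{\left(x y \right)} + 4 x e^{x} \cos{\left(x y \right)} + 6 e^{2 x} e^{y} + 3 e^{x} e^{2 y} + e^{x} e^{y} + 2 e^{y} \sin{\left(x y \right)}.
Matching coefficients of the independent functions:
  [e^{x} e^{y}]:  B = 1
  [e^{x} e^{2 y}]:  A = 3
  [e^{2 x} e^{y}]:  2 A = 6
  [e^{y} \sin{\left(x y \right)}, x y e^{y} \cos{\left(x y \right)}]:  - C = 2
  [x e^{x} \cos{\left(x y \right)}]:  - 2 C = 4
  [x^{4} e^{x} \cos{\left(x y \right)}, x^{2} y e^{x} \sin{\left(x y \right)}]:  C = -2
Solving: A = 3, B = 1, C = -2.
Check against the point condition:
  u(0, 0) = 2  ⟹  A + B + C = 2  ✓
Hence u(x, y) = e^{y} + 3 e^{x + y} - 2 \cos{\left(x y \right)}.

Answer: u(x, y) = e^{y} + 3 e^{x + y} - 2 \cos{\left(x y \right)}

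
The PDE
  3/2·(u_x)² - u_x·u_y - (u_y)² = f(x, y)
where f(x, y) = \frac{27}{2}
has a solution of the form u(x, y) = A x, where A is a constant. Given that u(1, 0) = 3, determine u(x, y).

Substitute the ansatz u = A x into the left-hand side.
Derivatives of the ansatz:
  u_x = A
  u_y = 0
Term by term:
  3/2·(u_x)² = \frac{3 A^{2}}{2}
  -u_x·u_y = 0
  -(u_y)² = 0
So the left-hand side equals
  \frac{3 A^{2}}{2}
This must equal f(x, y) = \frac{27}{2} identically.
Matching coefficients of the independent functions:
  [constant term]:  \frac{3 A^{2}}{2} = \frac{27}{2}
These equations allow (A) = (-3) or (3).
Impose the point condition(s):
  u(1, 0) = 3  ⟹  A = 3
Only A = 3 satisfies everything.
Hence u(x, y) = 3 x.

Answer: u(x, y) = 3 x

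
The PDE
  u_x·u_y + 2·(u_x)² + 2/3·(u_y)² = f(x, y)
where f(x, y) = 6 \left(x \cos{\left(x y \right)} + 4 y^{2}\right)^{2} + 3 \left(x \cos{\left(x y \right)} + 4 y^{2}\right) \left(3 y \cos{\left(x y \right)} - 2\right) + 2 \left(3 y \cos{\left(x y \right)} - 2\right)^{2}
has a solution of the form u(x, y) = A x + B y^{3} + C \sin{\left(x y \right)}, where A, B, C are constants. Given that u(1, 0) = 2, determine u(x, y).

Substitute the ansatz u = A x + B y^{3} + C \sin{\left(x y \right)} into the left-hand side.
Derivatives of the ansatz:
  u_x = A + C y \cos{\left(x y \right)}
  u_y = 3 B y^{2} + C x \cos{\left(x y \right)}
Term by term:
  u_x·u_y = 3 A B y^{2} + A C x \cos{\left(x y \right)} + 3 B C y^{3} \cos{\left(x y \right)} + C^{2} x y \cos^{2}{\left(x y \right)}
  2·(u_x)² = 2 A^{2} + 4 A C y \cos{\left(x y \right)} + 2 C^{2} y^{2} \cos^{2}{\left(x y \right)}
  2/3·(u_y)² = 6 B^{2} y^{4} + 4 B C x y^{2} \cos{\left(x y \right)} + \frac{2 C^{2} x^{2} \cos^{2}{\left(x y \right)}}{3}
So the left-hand side equals
  2 A^{2} + 3 A B y^{2} + A C x \cos{\left(x y \right)} + 4 A C y \cos{\left(x y \right)} + 6 B^{2} y^{4} + 4 B C x y^{2} \cos{\left(x y \right)} + 3 B C y^{3} \cos{\left(x y \right)} + \frac{2 C^{2} x^{2} \cos^{2}{\left(x y \right)}}{3} + C^{2} x y \cos^{2}{\left(x y \right)} + 2 C^{2} y^{2} \cos^{2}{\left(x y \right)}
This must equal f(x, y) identically; expanded, f = 6 x^{2} \cos^{2}{\left(x y \right)} + 48 x y^{2} \cos{\left(x y \right)} + 9 x y \cos^{2}{\left(x y \right)} - 6 x \cos{\left(x y \right)} + 96 y^{4} + 36 y^{3} \cos{\left(x y \right)} + 18 y^{2} \cos^{2}{\left(x y \right)} - 24 y^{2} - 24 y \cos{\left(x y \right)} + 8.
Matching coefficients of the independent functions:
  [constant term]:  2 A^{2} = 8
  [y^{2}]:  3 A B = -24
  [y^{4}]:  6 B^{2} = 96
  [x \cos{\left(x y \right)}]:  A C = -6
  [x^{2} \cos^{2}{\left(x y \right)}]:  \frac{2 C^{2}}{3} = 6
  [y \cos{\left(x y \right)}]:  4 A C = -24
  [y^{2} \cos^{2}{\left(x y \right)}]:  2 C^{2} = 18
  [y^{3} \cos{\left(x y \right)}]:  3 B C = 36
  [x y \cos^{2}{\left(x y \right)}]:  C^{2} = 9
  [x y^{2} \cos{\left(x y \right)}]:  4 B C = 48
These equations allow (A, B, C) = (-2, 4, 3) or (2, -4, -3).
Impose the point condition(s):
  u(1, 0) = 2  ⟹  A = 2
Only A = 2, B = -4, C = -3 satisfies everything.
Hence u(x, y) = 2 x - 4 y^{3} - 3 \sin{\left(x y \right)}.

Answer: u(x, y) = 2 x - 4 y^{3} - 3 \sin{\left(x y \right)}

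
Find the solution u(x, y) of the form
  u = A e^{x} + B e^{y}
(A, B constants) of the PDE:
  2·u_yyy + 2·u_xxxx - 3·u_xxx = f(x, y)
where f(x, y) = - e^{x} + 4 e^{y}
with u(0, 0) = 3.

Substitute the ansatz u = A e^{x} + B e^{y} into the left-hand side.
Derivatives of the ansatz:
  u_yyy = B e^{y}
  u_xxxx = A e^{x}
  u_xxx = A e^{x}
Term by term:
  2·u_yyy = 2 B e^{y}
  2·u_xxxx = 2 A e^{x}
  -3·u_xxx = - 3 A e^{x}
So the left-hand side equals
  - A e^{x} + 2 B e^{y}
This must equal f(x, y) = - e^{x} + 4 e^{y} identically.
Matching coefficients of the independent functions:
  [e^{x}]:  - A = -1
  [e^{y}]:  2 B = 4
Solving: A = 1, B = 2.
Check against the point condition:
  u(0, 0) = 3  ⟹  A + B = 3  ✓
Hence u(x, y) = e^{x} + 2 e^{y}.

Answer: u(x, y) = e^{x} + 2 e^{y}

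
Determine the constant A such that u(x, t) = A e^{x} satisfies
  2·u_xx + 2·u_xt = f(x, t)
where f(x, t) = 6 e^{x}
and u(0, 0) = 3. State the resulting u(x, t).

Answer: u(x, t) = 3 e^{x}

Derivation:
Substitute the ansatz u = A e^{x} into the left-hand side.
Derivatives of the ansatz:
  u_xx = A e^{x}
  u_xt = 0
Term by term:
  2·u_xx = 2 A e^{x}
  2·u_xt = 0
So the left-hand side equals
  2 A e^{x}
This must equal f(x, t) = 6 e^{x} identically.
Matching coefficients of the independent functions:
  [e^{x}]:  2 A = 6
Solving: A = 3.
Check against the point condition:
  u(0, 0) = 3  ⟹  A = 3  ✓
Hence u(x, t) = 3 e^{x}.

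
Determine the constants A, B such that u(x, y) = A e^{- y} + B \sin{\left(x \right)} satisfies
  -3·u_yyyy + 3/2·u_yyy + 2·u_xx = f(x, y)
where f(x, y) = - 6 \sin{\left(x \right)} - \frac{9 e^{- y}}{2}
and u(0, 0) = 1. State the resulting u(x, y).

Answer: u(x, y) = 3 \sin{\left(x \right)} + e^{- y}

Derivation:
Substitute the ansatz u = A e^{- y} + B \sin{\left(x \right)} into the left-hand side.
Derivatives of the ansatz:
  u_yyyy = A e^{- y}
  u_yyy = - A e^{- y}
  u_xx = - B \sin{\left(x \right)}
Term by term:
  -3·u_yyyy = - 3 A e^{- y}
  3/2·u_yyy = - \frac{3 A e^{- y}}{2}
  2·u_xx = - 2 B \sin{\left(x \right)}
So the left-hand side equals
  - \frac{9 A e^{- y}}{2} - 2 B \sin{\left(x \right)}
This must equal f(x, y) = - 6 \sin{\left(x \right)} - \frac{9 e^{- y}}{2} identically.
Matching coefficients of the independent functions:
  [e^{- y}]:  - \frac{9 A}{2} = - \frac{9}{2}
  [\sin{\left(x \right)}]:  - 2 B = -6
Solving: A = 1, B = 3.
Check against the point condition:
  u(0, 0) = 1  ⟹  A = 1  ✓
Hence u(x, y) = 3 \sin{\left(x \right)} + e^{- y}.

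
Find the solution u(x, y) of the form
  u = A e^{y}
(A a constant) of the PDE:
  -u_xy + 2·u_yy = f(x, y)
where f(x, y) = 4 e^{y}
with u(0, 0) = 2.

Substitute the ansatz u = A e^{y} into the left-hand side.
Derivatives of the ansatz:
  u_xy = 0
  u_yy = A e^{y}
Term by term:
  -u_xy = 0
  2·u_yy = 2 A e^{y}
So the left-hand side equals
  2 A e^{y}
This must equal f(x, y) = 4 e^{y} identically.
Matching coefficients of the independent functions:
  [e^{y}]:  2 A = 4
Solving: A = 2.
Check against the point condition:
  u(0, 0) = 2  ⟹  A = 2  ✓
Hence u(x, y) = 2 e^{y}.

Answer: u(x, y) = 2 e^{y}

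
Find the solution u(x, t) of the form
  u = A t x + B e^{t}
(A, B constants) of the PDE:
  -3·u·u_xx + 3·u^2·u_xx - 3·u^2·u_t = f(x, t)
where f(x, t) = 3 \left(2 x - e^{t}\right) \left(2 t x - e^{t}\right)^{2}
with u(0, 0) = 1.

Substitute the ansatz u = A t x + B e^{t} into the left-hand side.
Derivatives of the ansatz:
  u_xx = 0
  u_t = A x + B e^{t}
Term by term:
  -3·u·u_xx = 0
  3·u^2·u_xx = 0
  -3·u^2·u_t = - 3 A^{3} t^{2} x^{3} - 3 A^{2} B t^{2} x^{2} e^{t} - 6 A^{2} B t x^{2} e^{t} - 6 A B^{2} t x e^{2 t} - 3 A B^{2} x e^{2 t} - 3 B^{3} e^{3 t}
So the left-hand side equals
  - 3 A^{3} t^{2} x^{3} - 3 A^{2} B t^{2} x^{2} e^{t} - 6 A^{2} B t x^{2} e^{t} - 6 A B^{2} t x e^{2 t} - 3 A B^{2} x e^{2 t} - 3 B^{3} e^{3 t}
This must equal f(x, t) identically; expanded, f = 24 t^{2} x^{3} - 12 t^{2} x^{2} e^{t} - 24 t x^{2} e^{t} + 12 t x e^{2 t} + 6 x e^{2 t} - 3 e^{3 t}.
Matching coefficients of the independent functions:
  [t^{2} x^{3}]:  - 3 A^{3} = 24
  [x e^{2 t}]:  - 3 A B^{2} = 6
  [t x e^{2 t}]:  - 6 A B^{2} = 12
  [t x^{2} e^{t}]:  - 6 A^{2} B = -24
  [t^{2} x^{2} e^{t}]:  - 3 A^{2} B = -12
  [e^{3 t}]:  - 3 B^{3} = -3
Solving: A = -2, B = 1.
Check against the point condition:
  u(0, 0) = 1  ⟹  B = 1  ✓
Hence u(x, t) = - 2 t x + e^{t}.

Answer: u(x, t) = - 2 t x + e^{t}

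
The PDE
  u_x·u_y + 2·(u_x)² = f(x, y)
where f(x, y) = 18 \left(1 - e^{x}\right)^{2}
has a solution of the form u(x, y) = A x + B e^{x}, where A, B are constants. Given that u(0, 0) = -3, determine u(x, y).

Answer: u(x, y) = 3 x - 3 e^{x}

Derivation:
Substitute the ansatz u = A x + B e^{x} into the left-hand side.
Derivatives of the ansatz:
  u_x = A + B e^{x}
  u_y = 0
Term by term:
  u_x·u_y = 0
  2·(u_x)² = 2 A^{2} + 4 A B e^{x} + 2 B^{2} e^{2 x}
So the left-hand side equals
  2 A^{2} + 4 A B e^{x} + 2 B^{2} e^{2 x}
This must equal f(x, y) identically; expanded, f = 18 e^{2 x} - 36 e^{x} + 18.
Matching coefficients of the independent functions:
  [constant term]:  2 A^{2} = 18
  [e^{x}]:  4 A B = -36
  [e^{2 x}]:  2 B^{2} = 18
These equations allow (A, B) = (-3, 3) or (3, -3).
Impose the point condition(s):
  u(0, 0) = -3  ⟹  B = -3
Only A = 3, B = -3 satisfies everything.
Hence u(x, y) = 3 x - 3 e^{x}.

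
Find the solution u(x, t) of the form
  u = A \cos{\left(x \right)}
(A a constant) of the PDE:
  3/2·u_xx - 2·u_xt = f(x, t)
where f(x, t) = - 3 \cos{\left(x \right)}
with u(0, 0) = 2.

Answer: u(x, t) = 2 \cos{\left(x \right)}

Derivation:
Substitute the ansatz u = A \cos{\left(x \right)} into the left-hand side.
Derivatives of the ansatz:
  u_xx = - A \cos{\left(x \right)}
  u_xt = 0
Term by term:
  3/2·u_xx = - \frac{3 A \cos{\left(x \right)}}{2}
  -2·u_xt = 0
So the left-hand side equals
  - \frac{3 A \cos{\left(x \right)}}{2}
This must equal f(x, t) = - 3 \cos{\left(x \right)} identically.
Matching coefficients of the independent functions:
  [\cos{\left(x \right)}]:  - \frac{3 A}{2} = -3
Solving: A = 2.
Check against the point condition:
  u(0, 0) = 2  ⟹  A = 2  ✓
Hence u(x, t) = 2 \cos{\left(x \right)}.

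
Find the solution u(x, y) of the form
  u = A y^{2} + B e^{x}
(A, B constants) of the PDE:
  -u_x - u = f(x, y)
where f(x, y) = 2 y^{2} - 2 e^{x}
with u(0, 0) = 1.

Answer: u(x, y) = - 2 y^{2} + e^{x}

Derivation:
Substitute the ansatz u = A y^{2} + B e^{x} into the left-hand side.
Derivatives of the ansatz:
  u_x = B e^{x}
Term by term:
  -u_x = - B e^{x}
  -u = - A y^{2} - B e^{x}
So the left-hand side equals
  - A y^{2} - 2 B e^{x}
This must equal f(x, y) = 2 y^{2} - 2 e^{x} identically.
Matching coefficients of the independent functions:
  [y^{2}]:  - A = 2
  [e^{x}]:  - 2 B = -2
Solving: A = -2, B = 1.
Check against the point condition:
  u(0, 0) = 1  ⟹  B = 1  ✓
Hence u(x, y) = - 2 y^{2} + e^{x}.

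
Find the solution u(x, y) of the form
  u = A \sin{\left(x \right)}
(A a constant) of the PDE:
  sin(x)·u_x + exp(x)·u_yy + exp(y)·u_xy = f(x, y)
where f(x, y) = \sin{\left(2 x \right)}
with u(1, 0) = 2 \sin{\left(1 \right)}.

Answer: u(x, y) = 2 \sin{\left(x \right)}

Derivation:
Substitute the ansatz u = A \sin{\left(x \right)} into the left-hand side.
Derivatives of the ansatz:
  u_x = A \cos{\left(x \right)}
  u_yy = 0
  u_xy = 0
Term by term:
  sin(x)·u_x = A \sin{\left(x \right)} \cos{\left(x \right)}
  exp(x)·u_yy = 0
  exp(y)·u_xy = 0
So the left-hand side equals
  A \sin{\left(x \right)} \cos{\left(x \right)}
This must equal f(x, y) identically; expanded, f = 2 \sin{\left(x \right)} \cos{\left(x \right)}.
Matching coefficients of the independent functions:
  [\sin{\left(x \right)} \cos{\left(x \right)}]:  A = 2
Solving: A = 2.
Check against the point condition:
  u(1, 0) = 2 \sin{\left(1 \right)}  ⟹  A \sin{\left(1 \right)} = 2 \sin{\left(1 \right)}  ✓
Hence u(x, y) = 2 \sin{\left(x \right)}.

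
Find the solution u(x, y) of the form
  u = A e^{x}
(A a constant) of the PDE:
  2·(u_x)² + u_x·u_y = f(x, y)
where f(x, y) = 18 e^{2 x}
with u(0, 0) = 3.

Answer: u(x, y) = 3 e^{x}

Derivation:
Substitute the ansatz u = A e^{x} into the left-hand side.
Derivatives of the ansatz:
  u_x = A e^{x}
  u_y = 0
Term by term:
  2·(u_x)² = 2 A^{2} e^{2 x}
  u_x·u_y = 0
So the left-hand side equals
  2 A^{2} e^{2 x}
This must equal f(x, y) = 18 e^{2 x} identically.
Matching coefficients of the independent functions:
  [e^{2 x}]:  2 A^{2} = 18
These equations allow (A) = (-3) or (3).
Impose the point condition(s):
  u(0, 0) = 3  ⟹  A = 3
Only A = 3 satisfies everything.
Hence u(x, y) = 3 e^{x}.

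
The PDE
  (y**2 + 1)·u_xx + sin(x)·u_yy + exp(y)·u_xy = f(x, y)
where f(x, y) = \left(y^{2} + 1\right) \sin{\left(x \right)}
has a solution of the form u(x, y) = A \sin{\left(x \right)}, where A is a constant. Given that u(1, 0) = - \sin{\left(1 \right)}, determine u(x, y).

Substitute the ansatz u = A \sin{\left(x \right)} into the left-hand side.
Derivatives of the ansatz:
  u_xx = - A \sin{\left(x \right)}
  u_yy = 0
  u_xy = 0
Term by term:
  (y**2 + 1)·u_xx = - A y^{2} \sin{\left(x \right)} - A \sin{\left(x \right)}
  sin(x)·u_yy = 0
  exp(y)·u_xy = 0
So the left-hand side equals
  - A y^{2} \sin{\left(x \right)} - A \sin{\left(x \right)}
This must equal f(x, y) identically; expanded, f = y^{2} \sin{\left(x \right)} + \sin{\left(x \right)}.
Matching coefficients of the independent functions:
  [y^{2} \sin{\left(x \right)}, \sin{\left(x \right)}]:  - A = 1
Solving: A = -1.
Check against the point condition:
  u(1, 0) = - \sin{\left(1 \right)}  ⟹  A \sin{\left(1 \right)} = - \sin{\left(1 \right)}  ✓
Hence u(x, y) = - \sin{\left(x \right)}.

Answer: u(x, y) = - \sin{\left(x \right)}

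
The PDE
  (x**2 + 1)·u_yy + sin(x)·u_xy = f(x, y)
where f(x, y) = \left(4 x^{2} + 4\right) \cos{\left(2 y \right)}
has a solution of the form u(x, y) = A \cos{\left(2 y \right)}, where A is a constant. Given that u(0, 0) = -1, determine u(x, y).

Answer: u(x, y) = - \cos{\left(2 y \right)}

Derivation:
Substitute the ansatz u = A \cos{\left(2 y \right)} into the left-hand side.
Derivatives of the ansatz:
  u_yy = - 4 A \cos{\left(2 y \right)}
  u_xy = 0
Term by term:
  (x**2 + 1)·u_yy = - 4 A x^{2} \cos{\left(2 y \right)} - 4 A \cos{\left(2 y \right)}
  sin(x)·u_xy = 0
So the left-hand side equals
  - 4 A x^{2} \cos{\left(2 y \right)} - 4 A \cos{\left(2 y \right)}
This must equal f(x, y) identically; expanded, f = 4 x^{2} \cos{\left(2 y \right)} + 4 \cos{\left(2 y \right)}.
Matching coefficients of the independent functions:
  [x^{2} \cos{\left(2 y \right)}, \cos{\left(2 y \right)}]:  - 4 A = 4
Solving: A = -1.
Check against the point condition:
  u(0, 0) = -1  ⟹  A = -1  ✓
Hence u(x, y) = - \cos{\left(2 y \right)}.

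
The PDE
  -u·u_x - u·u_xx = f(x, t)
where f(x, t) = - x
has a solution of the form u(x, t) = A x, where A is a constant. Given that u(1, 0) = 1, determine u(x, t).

Substitute the ansatz u = A x into the left-hand side.
Derivatives of the ansatz:
  u_x = A
  u_xx = 0
Term by term:
  -u·u_x = - A^{2} x
  -u·u_xx = 0
So the left-hand side equals
  - A^{2} x
This must equal f(x, t) = - x identically.
Matching coefficients of the independent functions:
  [x]:  - A^{2} = -1
These equations allow (A) = (-1) or (1).
Impose the point condition(s):
  u(1, 0) = 1  ⟹  A = 1
Only A = 1 satisfies everything.
Hence u(x, t) = x.

Answer: u(x, t) = x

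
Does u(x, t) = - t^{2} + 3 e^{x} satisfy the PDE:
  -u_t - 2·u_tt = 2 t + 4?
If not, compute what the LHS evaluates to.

Answer: Yes

Derivation:
Evaluate each term of the left-hand side for u = - t^{2} + 3 e^{x}.
Derivatives:
  u_t = - 2 t
  u_tt = -2
Terms:
  -u_t = 2 t
  -2·u_tt = 4
Sum: LHS = 2 t + 4
This is exactly the given right-hand side, so u is a solution.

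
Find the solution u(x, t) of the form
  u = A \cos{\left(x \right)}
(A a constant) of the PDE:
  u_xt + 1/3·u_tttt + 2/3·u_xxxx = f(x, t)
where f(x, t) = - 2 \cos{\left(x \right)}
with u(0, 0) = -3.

Answer: u(x, t) = - 3 \cos{\left(x \right)}

Derivation:
Substitute the ansatz u = A \cos{\left(x \right)} into the left-hand side.
Derivatives of the ansatz:
  u_xt = 0
  u_tttt = 0
  u_xxxx = A \cos{\left(x \right)}
Term by term:
  u_xt = 0
  1/3·u_tttt = 0
  2/3·u_xxxx = \frac{2 A \cos{\left(x \right)}}{3}
So the left-hand side equals
  \frac{2 A \cos{\left(x \right)}}{3}
This must equal f(x, t) = - 2 \cos{\left(x \right)} identically.
Matching coefficients of the independent functions:
  [\cos{\left(x \right)}]:  \frac{2 A}{3} = -2
Solving: A = -3.
Check against the point condition:
  u(0, 0) = -3  ⟹  A = -3  ✓
Hence u(x, t) = - 3 \cos{\left(x \right)}.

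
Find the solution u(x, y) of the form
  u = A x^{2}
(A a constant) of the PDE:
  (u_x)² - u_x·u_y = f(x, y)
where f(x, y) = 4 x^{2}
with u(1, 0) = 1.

Answer: u(x, y) = x^{2}

Derivation:
Substitute the ansatz u = A x^{2} into the left-hand side.
Derivatives of the ansatz:
  u_x = 2 A x
  u_y = 0
Term by term:
  (u_x)² = 4 A^{2} x^{2}
  -u_x·u_y = 0
So the left-hand side equals
  4 A^{2} x^{2}
This must equal f(x, y) = 4 x^{2} identically.
Matching coefficients of the independent functions:
  [x^{2}]:  4 A^{2} = 4
These equations allow (A) = (-1) or (1).
Impose the point condition(s):
  u(1, 0) = 1  ⟹  A = 1
Only A = 1 satisfies everything.
Hence u(x, y) = x^{2}.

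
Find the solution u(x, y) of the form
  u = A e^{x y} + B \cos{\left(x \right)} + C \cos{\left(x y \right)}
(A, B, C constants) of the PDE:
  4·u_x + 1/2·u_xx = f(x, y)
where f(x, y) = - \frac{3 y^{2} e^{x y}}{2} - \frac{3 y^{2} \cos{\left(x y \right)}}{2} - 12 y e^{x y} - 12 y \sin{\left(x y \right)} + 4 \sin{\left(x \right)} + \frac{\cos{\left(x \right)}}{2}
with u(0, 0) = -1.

Substitute the ansatz u = A e^{x y} + B \cos{\left(x \right)} + C \cos{\left(x y \right)} into the left-hand side.
Derivatives of the ansatz:
  u_x = A y e^{x y} - B \sin{\left(x \right)} - C y \sin{\left(x y \right)}
  u_xx = A y^{2} e^{x y} - B \cos{\left(x \right)} - C y^{2} \cos{\left(x y \right)}
Term by term:
  4·u_x = 4 A y e^{x y} - 4 B \sin{\left(x \right)} - 4 C y \sin{\left(x y \right)}
  1/2·u_xx = \frac{A y^{2} e^{x y}}{2} - \frac{B \cos{\left(x \right)}}{2} - \frac{C y^{2} \cos{\left(x y \right)}}{2}
So the left-hand side equals
  \frac{A y^{2} e^{x y}}{2} + 4 A y e^{x y} - 4 B \sin{\left(x \right)} - \frac{B \cos{\left(x \right)}}{2} - \frac{C y^{2} \cos{\left(x y \right)}}{2} - 4 C y \sin{\left(x y \right)}
This must equal f(x, y) = - \frac{3 y^{2} e^{x y}}{2} - \frac{3 y^{2} \cos{\left(x y \right)}}{2} - 12 y e^{x y} - 12 y \sin{\left(x y \right)} + 4 \sin{\left(x \right)} + \frac{\cos{\left(x \right)}}{2} identically.
Matching coefficients of the independent functions:
  [y e^{x y}]:  4 A = -12
  [y \sin{\left(x y \right)}]:  - 4 C = -12
  [y^{2} e^{x y}]:  \frac{A}{2} = - \frac{3}{2}
  [y^{2} \cos{\left(x y \right)}]:  - \frac{C}{2} = - \frac{3}{2}
  [\sin{\left(x \right)}]:  - 4 B = 4
  [\cos{\left(x \right)}]:  - \frac{B}{2} = \frac{1}{2}
Solving: A = -3, B = -1, C = 3.
Check against the point condition:
  u(0, 0) = -1  ⟹  A + B + C = -1  ✓
Hence u(x, y) = - 3 e^{x y} - \cos{\left(x \right)} + 3 \cos{\left(x y \right)}.

Answer: u(x, y) = - 3 e^{x y} - \cos{\left(x \right)} + 3 \cos{\left(x y \right)}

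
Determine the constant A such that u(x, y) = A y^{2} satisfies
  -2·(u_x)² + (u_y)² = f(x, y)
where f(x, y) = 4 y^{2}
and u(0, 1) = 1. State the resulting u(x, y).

Answer: u(x, y) = y^{2}

Derivation:
Substitute the ansatz u = A y^{2} into the left-hand side.
Derivatives of the ansatz:
  u_x = 0
  u_y = 2 A y
Term by term:
  -2·(u_x)² = 0
  (u_y)² = 4 A^{2} y^{2}
So the left-hand side equals
  4 A^{2} y^{2}
This must equal f(x, y) = 4 y^{2} identically.
Matching coefficients of the independent functions:
  [y^{2}]:  4 A^{2} = 4
These equations allow (A) = (-1) or (1).
Impose the point condition(s):
  u(0, 1) = 1  ⟹  A = 1
Only A = 1 satisfies everything.
Hence u(x, y) = y^{2}.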